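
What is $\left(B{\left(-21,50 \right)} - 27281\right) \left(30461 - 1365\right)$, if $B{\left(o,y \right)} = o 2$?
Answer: $-794990008$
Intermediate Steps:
$B{\left(o,y \right)} = 2 o$
$\left(B{\left(-21,50 \right)} - 27281\right) \left(30461 - 1365\right) = \left(2 \left(-21\right) - 27281\right) \left(30461 - 1365\right) = \left(-42 - 27281\right) 29096 = \left(-27323\right) 29096 = -794990008$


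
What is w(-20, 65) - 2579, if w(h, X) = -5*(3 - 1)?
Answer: -2589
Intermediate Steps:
w(h, X) = -10 (w(h, X) = -5*2 = -10)
w(-20, 65) - 2579 = -10 - 2579 = -2589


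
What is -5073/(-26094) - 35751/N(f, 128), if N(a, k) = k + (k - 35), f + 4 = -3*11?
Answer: -18269911/113074 ≈ -161.57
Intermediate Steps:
f = -37 (f = -4 - 3*11 = -4 - 33 = -37)
N(a, k) = -35 + 2*k (N(a, k) = k + (-35 + k) = -35 + 2*k)
-5073/(-26094) - 35751/N(f, 128) = -5073/(-26094) - 35751/(-35 + 2*128) = -5073*(-1/26094) - 35751/(-35 + 256) = 1691/8698 - 35751/221 = 1691/8698 - 35751*1/221 = 1691/8698 - 2103/13 = -18269911/113074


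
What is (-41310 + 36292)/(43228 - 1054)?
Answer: -2509/21087 ≈ -0.11898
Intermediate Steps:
(-41310 + 36292)/(43228 - 1054) = -5018/42174 = -5018*1/42174 = -2509/21087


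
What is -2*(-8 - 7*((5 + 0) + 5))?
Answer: 156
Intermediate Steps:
-2*(-8 - 7*((5 + 0) + 5)) = -2*(-8 - 7*(5 + 5)) = -2*(-8 - 7*10) = -2*(-8 - 70) = -2*(-78) = 156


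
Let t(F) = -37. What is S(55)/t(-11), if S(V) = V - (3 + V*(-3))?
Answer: -217/37 ≈ -5.8649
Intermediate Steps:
S(V) = -3 + 4*V (S(V) = V - (3 - 3*V) = V + (-3 + 3*V) = -3 + 4*V)
S(55)/t(-11) = (-3 + 4*55)/(-37) = (-3 + 220)*(-1/37) = 217*(-1/37) = -217/37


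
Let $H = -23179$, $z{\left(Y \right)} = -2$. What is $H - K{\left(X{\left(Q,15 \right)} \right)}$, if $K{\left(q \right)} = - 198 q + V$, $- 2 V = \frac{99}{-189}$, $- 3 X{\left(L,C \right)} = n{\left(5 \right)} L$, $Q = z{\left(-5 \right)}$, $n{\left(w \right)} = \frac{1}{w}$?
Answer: $- \frac{4862101}{210} \approx -23153.0$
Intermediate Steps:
$Q = -2$
$X{\left(L,C \right)} = - \frac{L}{15}$ ($X{\left(L,C \right)} = - \frac{\frac{1}{5} L}{3} = - \frac{L}{15}$)
$V = \frac{11}{42}$ ($V = - \frac{99 \frac{1}{-189}}{2} = - \frac{99 \left(- \frac{1}{189}\right)}{2} = \left(- \frac{1}{2}\right) \left(- \frac{11}{21}\right) = \frac{11}{42} \approx 0.2619$)
$K{\left(q \right)} = \frac{11}{42} - 198 q$ ($K{\left(q \right)} = - 198 q + \frac{11}{42} = \frac{11}{42} - 198 q$)
$H - K{\left(X{\left(Q,15 \right)} \right)} = -23179 - \left(\frac{11}{42} - 198 \left(\left(- \frac{1}{15}\right) \left(-2\right)\right)\right) = -23179 - \left(\frac{11}{42} - \frac{132}{5}\right) = -23179 - - \frac{5489}{210} = -23179 + \frac{5489}{210} = - \frac{4862101}{210}$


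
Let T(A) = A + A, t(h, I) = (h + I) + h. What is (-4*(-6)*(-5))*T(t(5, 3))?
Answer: -3120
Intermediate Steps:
t(h, I) = I + 2*h (t(h, I) = (I + h) + h = I + 2*h)
T(A) = 2*A
(-4*(-6)*(-5))*T(t(5, 3)) = (-4*(-6)*(-5))*(2*(3 + 2*5)) = (24*(-5))*(2*(3 + 10)) = -240*13 = -120*26 = -3120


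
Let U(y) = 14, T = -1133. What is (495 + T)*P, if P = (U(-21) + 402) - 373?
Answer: -27434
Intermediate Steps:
P = 43 (P = (14 + 402) - 373 = 416 - 373 = 43)
(495 + T)*P = (495 - 1133)*43 = -638*43 = -27434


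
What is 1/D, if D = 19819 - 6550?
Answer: 1/13269 ≈ 7.5364e-5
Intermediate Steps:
D = 13269
1/D = 1/13269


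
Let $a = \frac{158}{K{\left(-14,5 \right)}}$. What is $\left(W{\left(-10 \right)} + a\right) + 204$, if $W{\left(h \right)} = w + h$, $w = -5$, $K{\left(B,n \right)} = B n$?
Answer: $\frac{6536}{35} \approx 186.74$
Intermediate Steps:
$W{\left(h \right)} = -5 + h$
$a = - \frac{79}{35}$ ($a = \frac{158}{\left(-14\right) 5} = \frac{158}{-70} = 158 \left(- \frac{1}{70}\right) = - \frac{79}{35} \approx -2.2571$)
$\left(W{\left(-10 \right)} + a\right) + 204 = \left(\left(-5 - 10\right) - \frac{79}{35}\right) + 204 = \left(-15 - \frac{79}{35}\right) + 204 = - \frac{604}{35} + 204 = \frac{6536}{35}$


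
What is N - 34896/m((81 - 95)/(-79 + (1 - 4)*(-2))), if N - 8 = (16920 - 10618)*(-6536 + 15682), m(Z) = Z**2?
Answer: 2777776704/49 ≈ 5.6689e+7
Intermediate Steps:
N = 57638100 (N = 8 + (16920 - 10618)*(-6536 + 15682) = 8 + 6302*9146 = 8 + 57638092 = 57638100)
N - 34896/m((81 - 95)/(-79 + (1 - 4)*(-2))) = 57638100 - 34896/(((81 - 95)/(-79 + (1 - 4)*(-2)))**2) = 57638100 - 34896/((-14/(-79 - 3*(-2)))**2) = 57638100 - 34896/((-14/(-79 + 6))**2) = 57638100 - 34896/((-14/(-73))**2) = 57638100 - 34896/((-14*(-1/73))**2) = 57638100 - 34896/((14/73)**2) = 57638100 - 34896/196/5329 = 57638100 - 34896*5329/196 = 57638100 - 1*46490196/49 = 57638100 - 46490196/49 = 2777776704/49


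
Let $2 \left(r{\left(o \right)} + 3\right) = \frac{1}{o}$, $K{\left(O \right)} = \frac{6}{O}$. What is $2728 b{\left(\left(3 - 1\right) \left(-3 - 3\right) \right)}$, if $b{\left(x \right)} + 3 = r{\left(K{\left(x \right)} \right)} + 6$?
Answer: $-2728$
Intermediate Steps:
$r{\left(o \right)} = -3 + \frac{1}{2 o}$
$b{\left(x \right)} = \frac{x}{12}$ ($b{\left(x \right)} = -3 + \left(\left(-3 + \frac{1}{2 \frac{6}{x}}\right) + 6\right) = -3 + \left(\left(-3 + \frac{\frac{1}{6} x}{2}\right) + 6\right) = -3 + \left(\left(-3 + \frac{x}{12}\right) + 6\right) = -3 + \left(3 + \frac{x}{12}\right) = \frac{x}{12}$)
$2728 b{\left(\left(3 - 1\right) \left(-3 - 3\right) \right)} = 2728 \frac{\left(3 - 1\right) \left(-3 - 3\right)}{12} = 2728 \frac{2 \left(-6\right)}{12} = 2728 \cdot \frac{1}{12} \left(-12\right) = 2728 \left(-1\right) = -2728$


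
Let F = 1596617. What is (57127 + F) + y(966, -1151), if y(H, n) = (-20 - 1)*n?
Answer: 1677915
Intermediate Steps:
y(H, n) = -21*n
(57127 + F) + y(966, -1151) = (57127 + 1596617) - 21*(-1151) = 1653744 + 24171 = 1677915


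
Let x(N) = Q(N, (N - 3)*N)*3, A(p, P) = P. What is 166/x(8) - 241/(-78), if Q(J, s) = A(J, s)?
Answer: 1163/260 ≈ 4.4731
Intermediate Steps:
Q(J, s) = s
x(N) = 3*N*(-3 + N) (x(N) = ((N - 3)*N)*3 = ((-3 + N)*N)*3 = (N*(-3 + N))*3 = 3*N*(-3 + N))
166/x(8) - 241/(-78) = 166/((3*8*(-3 + 8))) - 241/(-78) = 166/((3*8*5)) - 241*(-1/78) = 166/120 + 241/78 = 166*(1/120) + 241/78 = 83/60 + 241/78 = 1163/260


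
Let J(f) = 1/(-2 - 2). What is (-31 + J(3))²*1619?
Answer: 25296875/16 ≈ 1.5811e+6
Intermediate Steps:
J(f) = -¼ (J(f) = 1/(-4) = -¼)
(-31 + J(3))²*1619 = (-31 - ¼)²*1619 = (-125/4)²*1619 = (15625/16)*1619 = 25296875/16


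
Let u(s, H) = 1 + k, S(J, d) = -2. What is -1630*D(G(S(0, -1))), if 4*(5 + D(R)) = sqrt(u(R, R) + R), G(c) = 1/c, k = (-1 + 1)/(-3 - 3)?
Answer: 8150 - 815*sqrt(2)/4 ≈ 7861.9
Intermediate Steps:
k = 0 (k = 0/(-6) = 0*(-1/6) = 0)
u(s, H) = 1 (u(s, H) = 1 + 0 = 1)
G(c) = 1/c
D(R) = -5 + sqrt(1 + R)/4
-1630*D(G(S(0, -1))) = -1630*(-5 + sqrt(1 + 1/(-2))/4) = -1630*(-5 + sqrt(1 - 1/2)/4) = -1630*(-5 + sqrt(1/2)/4) = -1630*(-5 + (sqrt(2)/2)/4) = -1630*(-5 + sqrt(2)/8) = 8150 - 815*sqrt(2)/4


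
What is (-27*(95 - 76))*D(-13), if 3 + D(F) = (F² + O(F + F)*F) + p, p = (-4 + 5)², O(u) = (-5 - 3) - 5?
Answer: -172368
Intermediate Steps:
O(u) = -13 (O(u) = -8 - 5 = -13)
p = 1 (p = 1² = 1)
D(F) = -2 + F² - 13*F (D(F) = -3 + ((F² - 13*F) + 1) = -3 + (1 + F² - 13*F) = -2 + F² - 13*F)
(-27*(95 - 76))*D(-13) = (-27*(95 - 76))*(-2 + (-13)² - 13*(-13)) = (-27*19)*(-2 + 169 + 169) = -513*336 = -172368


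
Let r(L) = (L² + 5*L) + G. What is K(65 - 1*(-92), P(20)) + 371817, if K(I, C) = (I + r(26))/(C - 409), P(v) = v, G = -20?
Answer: 144635870/389 ≈ 3.7181e+5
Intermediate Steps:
r(L) = -20 + L² + 5*L (r(L) = (L² + 5*L) - 20 = -20 + L² + 5*L)
K(I, C) = (786 + I)/(-409 + C) (K(I, C) = (I + (-20 + 26² + 5*26))/(C - 409) = (I + (-20 + 676 + 130))/(-409 + C) = (I + 786)/(-409 + C) = (786 + I)/(-409 + C))
K(65 - 1*(-92), P(20)) + 371817 = (786 + (65 - 1*(-92)))/(-409 + 20) + 371817 = (786 + (65 + 92))/(-389) + 371817 = -(786 + 157)/389 + 371817 = -1/389*943 + 371817 = -943/389 + 371817 = 144635870/389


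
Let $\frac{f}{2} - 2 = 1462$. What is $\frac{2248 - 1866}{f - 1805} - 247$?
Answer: $- \frac{276999}{1123} \approx -246.66$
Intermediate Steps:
$f = 2928$ ($f = 4 + 2 \cdot 1462 = 4 + 2924 = 2928$)
$\frac{2248 - 1866}{f - 1805} - 247 = \frac{2248 - 1866}{2928 - 1805} - 247 = \frac{382}{1123} - 247 = - \frac{276999}{1123}$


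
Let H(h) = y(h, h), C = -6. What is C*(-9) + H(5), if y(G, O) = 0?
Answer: 54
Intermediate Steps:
H(h) = 0
C*(-9) + H(5) = -6*(-9) + 0 = 54 + 0 = 54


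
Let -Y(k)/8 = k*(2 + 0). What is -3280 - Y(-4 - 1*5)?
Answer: -3424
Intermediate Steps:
Y(k) = -16*k (Y(k) = -8*k*(2 + 0) = -8*k*2 = -16*k)
-3280 - Y(-4 - 1*5) = -3280 - (-16)*(-4 - 1*5) = -3280 - (-16)*(-4 - 5) = -3280 - (-16)*(-9) = -3280 - 1*144 = -3280 - 144 = -3424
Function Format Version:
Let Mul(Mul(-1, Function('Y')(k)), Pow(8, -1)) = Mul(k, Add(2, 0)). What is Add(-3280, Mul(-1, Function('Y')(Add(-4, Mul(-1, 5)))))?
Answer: -3424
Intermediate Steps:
Function('Y')(k) = Mul(-16, k) (Function('Y')(k) = Mul(-8, Mul(k, Add(2, 0))) = Mul(-8, Mul(k, 2)) = Mul(-8, Mul(2, k)) = Mul(-16, k))
Add(-3280, Mul(-1, Function('Y')(Add(-4, Mul(-1, 5))))) = Add(-3280, Mul(-1, Mul(-16, Add(-4, Mul(-1, 5))))) = Add(-3280, Mul(-1, Mul(-16, Add(-4, -5)))) = Add(-3280, Mul(-1, Mul(-16, -9))) = Add(-3280, Mul(-1, 144)) = Add(-3280, -144) = -3424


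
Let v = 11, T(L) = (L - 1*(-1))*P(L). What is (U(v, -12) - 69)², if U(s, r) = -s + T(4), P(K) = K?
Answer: 3600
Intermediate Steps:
T(L) = L*(1 + L) (T(L) = (L - 1*(-1))*L = (L + 1)*L = (1 + L)*L = L*(1 + L))
U(s, r) = 20 - s (U(s, r) = -s + 4*(1 + 4) = -s + 4*5 = -s + 20 = 20 - s)
(U(v, -12) - 69)² = ((20 - 1*11) - 69)² = ((20 - 11) - 69)² = (9 - 69)² = (-60)² = 3600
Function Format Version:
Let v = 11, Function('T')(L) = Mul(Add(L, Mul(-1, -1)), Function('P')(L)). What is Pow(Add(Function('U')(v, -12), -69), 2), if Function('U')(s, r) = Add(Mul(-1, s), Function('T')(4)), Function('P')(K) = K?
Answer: 3600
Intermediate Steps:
Function('T')(L) = Mul(L, Add(1, L)) (Function('T')(L) = Mul(Add(L, Mul(-1, -1)), L) = Mul(Add(L, 1), L) = Mul(Add(1, L), L) = Mul(L, Add(1, L)))
Function('U')(s, r) = Add(20, Mul(-1, s)) (Function('U')(s, r) = Add(Mul(-1, s), Mul(4, Add(1, 4))) = Add(Mul(-1, s), Mul(4, 5)) = Add(Mul(-1, s), 20) = Add(20, Mul(-1, s)))
Pow(Add(Function('U')(v, -12), -69), 2) = Pow(Add(Add(20, Mul(-1, 11)), -69), 2) = Pow(Add(Add(20, -11), -69), 2) = Pow(Add(9, -69), 2) = Pow(-60, 2) = 3600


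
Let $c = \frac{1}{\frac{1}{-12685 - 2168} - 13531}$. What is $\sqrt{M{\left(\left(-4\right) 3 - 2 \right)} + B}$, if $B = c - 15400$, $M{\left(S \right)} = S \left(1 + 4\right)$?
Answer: $\frac{i \sqrt{156213469779201892538}}{100487972} \approx 124.38 i$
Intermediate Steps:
$c = - \frac{14853}{200975944}$ ($c = \frac{1}{\frac{1}{-14853} - 13531} = \frac{1}{- \frac{1}{14853} - 13531} = \frac{1}{- \frac{200975944}{14853}} = - \frac{14853}{200975944} \approx -7.3904 \cdot 10^{-5}$)
$M{\left(S \right)} = 5 S$ ($M{\left(S \right)} = S 5 = 5 S$)
$B = - \frac{3095029552453}{200975944}$ ($B = - \frac{14853}{200975944} - 15400 = - \frac{3095029552453}{200975944} \approx -15400.0$)
$\sqrt{M{\left(\left(-4\right) 3 - 2 \right)} + B} = \sqrt{5 \left(\left(-4\right) 3 - 2\right) - \frac{3095029552453}{200975944}} = \sqrt{5 \left(-12 - 2\right) - \frac{3095029552453}{200975944}} = \sqrt{5 \left(-14\right) - \frac{3095029552453}{200975944}} = \sqrt{-70 - \frac{3095029552453}{200975944}} = \sqrt{- \frac{3109097868533}{200975944}} = \frac{i \sqrt{156213469779201892538}}{100487972}$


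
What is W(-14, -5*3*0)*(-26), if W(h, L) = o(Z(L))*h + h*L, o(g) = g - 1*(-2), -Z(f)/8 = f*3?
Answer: 728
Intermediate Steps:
Z(f) = -24*f (Z(f) = -8*f*3 = -24*f)
o(g) = 2 + g (o(g) = g + 2 = 2 + g)
W(h, L) = L*h + h*(2 - 24*L) (W(h, L) = (2 - 24*L)*h + h*L = h*(2 - 24*L) + L*h = L*h + h*(2 - 24*L))
W(-14, -5*3*0)*(-26) = -14*(2 - 23*(-5*3)*0)*(-26) = -14*(2 - (-345)*0)*(-26) = -14*(2 - 23*0)*(-26) = -14*(2 + 0)*(-26) = -14*2*(-26) = -28*(-26) = 728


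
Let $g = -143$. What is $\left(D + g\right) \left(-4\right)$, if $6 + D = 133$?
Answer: $64$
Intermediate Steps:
$D = 127$ ($D = -6 + 133 = 127$)
$\left(D + g\right) \left(-4\right) = \left(127 - 143\right) \left(-4\right) = \left(-16\right) \left(-4\right) = 64$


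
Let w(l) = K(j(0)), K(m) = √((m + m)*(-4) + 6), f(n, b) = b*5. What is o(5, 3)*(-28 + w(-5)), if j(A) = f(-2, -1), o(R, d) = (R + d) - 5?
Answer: -84 + 3*√46 ≈ -63.653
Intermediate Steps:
o(R, d) = -5 + R + d
f(n, b) = 5*b
j(A) = -5 (j(A) = 5*(-1) = -5)
K(m) = √(6 - 8*m) (K(m) = √((2*m)*(-4) + 6) = √(-8*m + 6) = √(6 - 8*m))
w(l) = √46 (w(l) = √(6 - 8*(-5)) = √(6 + 40) = √46)
o(5, 3)*(-28 + w(-5)) = (-5 + 5 + 3)*(-28 + √46) = 3*(-28 + √46) = -84 + 3*√46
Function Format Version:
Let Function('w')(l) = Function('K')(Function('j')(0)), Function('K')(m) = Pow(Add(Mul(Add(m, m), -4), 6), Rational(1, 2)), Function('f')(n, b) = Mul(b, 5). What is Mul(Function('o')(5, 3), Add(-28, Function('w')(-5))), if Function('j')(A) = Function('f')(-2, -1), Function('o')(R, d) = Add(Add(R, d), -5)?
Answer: Add(-84, Mul(3, Pow(46, Rational(1, 2)))) ≈ -63.653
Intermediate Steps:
Function('o')(R, d) = Add(-5, R, d)
Function('f')(n, b) = Mul(5, b)
Function('j')(A) = -5 (Function('j')(A) = Mul(5, -1) = -5)
Function('K')(m) = Pow(Add(6, Mul(-8, m)), Rational(1, 2)) (Function('K')(m) = Pow(Add(Mul(Mul(2, m), -4), 6), Rational(1, 2)) = Pow(Add(Mul(-8, m), 6), Rational(1, 2)) = Pow(Add(6, Mul(-8, m)), Rational(1, 2)))
Function('w')(l) = Pow(46, Rational(1, 2)) (Function('w')(l) = Pow(Add(6, Mul(-8, -5)), Rational(1, 2)) = Pow(Add(6, 40), Rational(1, 2)) = Pow(46, Rational(1, 2)))
Mul(Function('o')(5, 3), Add(-28, Function('w')(-5))) = Mul(Add(-5, 5, 3), Add(-28, Pow(46, Rational(1, 2)))) = Mul(3, Add(-28, Pow(46, Rational(1, 2)))) = Add(-84, Mul(3, Pow(46, Rational(1, 2))))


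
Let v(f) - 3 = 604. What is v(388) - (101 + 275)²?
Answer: -140769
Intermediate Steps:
v(f) = 607 (v(f) = 3 + 604 = 607)
v(388) - (101 + 275)² = 607 - (101 + 275)² = 607 - 1*376² = 607 - 1*141376 = 607 - 141376 = -140769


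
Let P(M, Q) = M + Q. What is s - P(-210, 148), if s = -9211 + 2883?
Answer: -6266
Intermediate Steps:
s = -6328
s - P(-210, 148) = -6328 - (-210 + 148) = -6328 - 1*(-62) = -6328 + 62 = -6266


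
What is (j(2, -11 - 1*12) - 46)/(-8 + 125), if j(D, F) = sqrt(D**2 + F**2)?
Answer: -46/117 + sqrt(533)/117 ≈ -0.19584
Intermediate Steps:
(j(2, -11 - 1*12) - 46)/(-8 + 125) = (sqrt(2**2 + (-11 - 1*12)**2) - 46)/(-8 + 125) = (sqrt(4 + (-11 - 12)**2) - 46)/117 = (sqrt(4 + (-23)**2) - 46)*(1/117) = (sqrt(4 + 529) - 46)*(1/117) = (sqrt(533) - 46)*(1/117) = (-46 + sqrt(533))*(1/117) = -46/117 + sqrt(533)/117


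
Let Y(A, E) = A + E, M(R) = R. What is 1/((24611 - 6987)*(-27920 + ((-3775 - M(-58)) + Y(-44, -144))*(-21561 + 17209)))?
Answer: 1/299020063360 ≈ 3.3443e-12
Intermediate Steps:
1/((24611 - 6987)*(-27920 + ((-3775 - M(-58)) + Y(-44, -144))*(-21561 + 17209))) = 1/((24611 - 6987)*(-27920 + ((-3775 - 1*(-58)) + (-44 - 144))*(-21561 + 17209))) = 1/(17624*(-27920 + ((-3775 + 58) - 188)*(-4352))) = 1/(17624*(-27920 + (-3717 - 188)*(-4352))) = 1/(17624*(-27920 - 3905*(-4352))) = 1/(17624*(-27920 + 16994560)) = 1/(17624*16966640) = 1/299020063360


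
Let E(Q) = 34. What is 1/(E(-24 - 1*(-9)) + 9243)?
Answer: 1/9277 ≈ 0.00010779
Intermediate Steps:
1/(E(-24 - 1*(-9)) + 9243) = 1/(34 + 9243) = 1/9277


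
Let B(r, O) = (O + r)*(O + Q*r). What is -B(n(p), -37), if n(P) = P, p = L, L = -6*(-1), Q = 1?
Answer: -961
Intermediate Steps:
L = 6
p = 6
B(r, O) = (O + r)² (B(r, O) = (O + r)*(O + 1*r) = (O + r)*(O + r) = (O + r)²)
-B(n(p), -37) = -((-37)² + 6² + 2*(-37)*6) = -(1369 + 36 - 444) = -1*961 = -961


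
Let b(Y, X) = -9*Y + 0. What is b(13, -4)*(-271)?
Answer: 31707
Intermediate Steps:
b(Y, X) = -9*Y
b(13, -4)*(-271) = -9*13*(-271) = -117*(-271) = 31707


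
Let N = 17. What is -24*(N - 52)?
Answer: 840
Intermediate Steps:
-24*(N - 52) = -24*(17 - 52) = -24*(-35) = 840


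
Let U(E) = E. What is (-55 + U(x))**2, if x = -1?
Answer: 3136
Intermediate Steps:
(-55 + U(x))**2 = (-55 - 1)**2 = (-56)**2 = 3136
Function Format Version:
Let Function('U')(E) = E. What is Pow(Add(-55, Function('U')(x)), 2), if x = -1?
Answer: 3136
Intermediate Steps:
Pow(Add(-55, Function('U')(x)), 2) = Pow(Add(-55, -1), 2) = Pow(-56, 2) = 3136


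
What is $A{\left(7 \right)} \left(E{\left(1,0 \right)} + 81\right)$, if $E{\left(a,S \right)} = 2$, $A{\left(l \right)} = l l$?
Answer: $4067$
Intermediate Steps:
$A{\left(l \right)} = l^{2}$
$A{\left(7 \right)} \left(E{\left(1,0 \right)} + 81\right) = 7^{2} \left(2 + 81\right) = 49 \cdot 83 = 4067$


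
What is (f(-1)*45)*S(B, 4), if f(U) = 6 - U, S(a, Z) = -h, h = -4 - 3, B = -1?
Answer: 2205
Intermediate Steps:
h = -7
S(a, Z) = 7 (S(a, Z) = -1*(-7) = 7)
(f(-1)*45)*S(B, 4) = ((6 - 1*(-1))*45)*7 = ((6 + 1)*45)*7 = (7*45)*7 = 315*7 = 2205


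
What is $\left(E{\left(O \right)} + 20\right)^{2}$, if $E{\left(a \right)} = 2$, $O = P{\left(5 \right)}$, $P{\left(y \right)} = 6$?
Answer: $484$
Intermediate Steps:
$O = 6$
$\left(E{\left(O \right)} + 20\right)^{2} = \left(2 + 20\right)^{2} = 22^{2} = 484$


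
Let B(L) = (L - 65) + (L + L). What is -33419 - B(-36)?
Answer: -33246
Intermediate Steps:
B(L) = -65 + 3*L (B(L) = (-65 + L) + 2*L = -65 + 3*L)
-33419 - B(-36) = -33419 - (-65 + 3*(-36)) = -33419 - (-65 - 108) = -33419 - 1*(-173) = -33419 + 173 = -33246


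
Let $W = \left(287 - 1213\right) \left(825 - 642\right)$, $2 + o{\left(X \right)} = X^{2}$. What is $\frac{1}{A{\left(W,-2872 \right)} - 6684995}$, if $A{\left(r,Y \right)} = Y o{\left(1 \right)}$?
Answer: $- \frac{1}{6682123} \approx -1.4965 \cdot 10^{-7}$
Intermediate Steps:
$o{\left(X \right)} = -2 + X^{2}$
$W = -169458$ ($W = \left(-926\right) 183 = -169458$)
$A{\left(r,Y \right)} = - Y$ ($A{\left(r,Y \right)} = Y \left(-2 + 1^{2}\right) = Y \left(-2 + 1\right) = Y \left(-1\right) = - Y$)
$\frac{1}{A{\left(W,-2872 \right)} - 6684995} = \frac{1}{\left(-1\right) \left(-2872\right) - 6684995} = \frac{1}{2872 - 6684995} = \frac{1}{-6682123} = - \frac{1}{6682123}$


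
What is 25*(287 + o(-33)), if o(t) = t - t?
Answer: 7175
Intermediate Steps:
o(t) = 0
25*(287 + o(-33)) = 25*(287 + 0) = 25*287 = 7175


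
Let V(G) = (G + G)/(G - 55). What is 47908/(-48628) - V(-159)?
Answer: -3214502/1300799 ≈ -2.4712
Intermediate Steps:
V(G) = 2*G/(-55 + G) (V(G) = (2*G)/(-55 + G) = 2*G/(-55 + G))
47908/(-48628) - V(-159) = 47908/(-48628) - 2*(-159)/(-55 - 159) = 47908*(-1/48628) - 2*(-159)/(-214) = -11977/12157 - 2*(-159)*(-1)/214 = -11977/12157 - 1*159/107 = -11977/12157 - 159/107 = -3214502/1300799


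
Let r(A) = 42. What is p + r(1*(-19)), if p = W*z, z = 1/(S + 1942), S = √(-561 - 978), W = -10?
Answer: 158442506/3772903 + 90*I*√19/3772903 ≈ 41.995 + 0.00010398*I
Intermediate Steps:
S = 9*I*√19 (S = √(-1539) = 9*I*√19 ≈ 39.23*I)
z = 1/(1942 + 9*I*√19) (z = 1/(9*I*√19 + 1942) = 1/(1942 + 9*I*√19) ≈ 0.00051472 - 1.04e-5*I)
p = -19420/3772903 + 90*I*√19/3772903 (p = -10*(1942/3772903 - 9*I*√19/3772903) = -19420/3772903 + 90*I*√19/3772903 ≈ -0.0051472 + 0.00010398*I)
p + r(1*(-19)) = (-19420/3772903 + 90*I*√19/3772903) + 42 = 158442506/3772903 + 90*I*√19/3772903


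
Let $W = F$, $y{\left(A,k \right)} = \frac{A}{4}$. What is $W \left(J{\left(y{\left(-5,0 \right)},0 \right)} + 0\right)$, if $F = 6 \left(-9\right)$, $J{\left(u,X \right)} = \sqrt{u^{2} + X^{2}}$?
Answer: $- \frac{135}{2} \approx -67.5$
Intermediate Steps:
$y{\left(A,k \right)} = \frac{A}{4}$ ($y{\left(A,k \right)} = A \frac{1}{4} = \frac{A}{4}$)
$J{\left(u,X \right)} = \sqrt{X^{2} + u^{2}}$
$F = -54$
$W = -54$
$W \left(J{\left(y{\left(-5,0 \right)},0 \right)} + 0\right) = - 54 \left(\sqrt{0^{2} + \left(\frac{1}{4} \left(-5\right)\right)^{2}} + 0\right) = - 54 \left(\sqrt{0 + \left(- \frac{5}{4}\right)^{2}} + 0\right) = - 54 \left(\sqrt{0 + \frac{25}{16}} + 0\right) = - 54 \left(\sqrt{\frac{25}{16}} + 0\right) = - 54 \left(\frac{5}{4} + 0\right) = \left(-54\right) \frac{5}{4} = - \frac{135}{2}$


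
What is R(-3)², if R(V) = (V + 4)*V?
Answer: 9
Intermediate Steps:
R(V) = V*(4 + V) (R(V) = (4 + V)*V = V*(4 + V))
R(-3)² = (-3*(4 - 3))² = (-3*1)² = (-3)² = 9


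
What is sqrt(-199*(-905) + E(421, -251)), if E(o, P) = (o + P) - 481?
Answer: 6*sqrt(4994) ≈ 424.01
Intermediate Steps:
E(o, P) = -481 + P + o (E(o, P) = (P + o) - 481 = -481 + P + o)
sqrt(-199*(-905) + E(421, -251)) = sqrt(-199*(-905) + (-481 - 251 + 421)) = sqrt(180095 - 311) = sqrt(179784) = 6*sqrt(4994)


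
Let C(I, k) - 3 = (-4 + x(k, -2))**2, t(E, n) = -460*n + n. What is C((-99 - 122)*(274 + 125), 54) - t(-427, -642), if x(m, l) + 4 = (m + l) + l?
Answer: -292911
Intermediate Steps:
t(E, n) = -459*n
x(m, l) = -4 + m + 2*l (x(m, l) = -4 + ((m + l) + l) = -4 + ((l + m) + l) = -4 + (m + 2*l) = -4 + m + 2*l)
C(I, k) = 3 + (-12 + k)**2 (C(I, k) = 3 + (-4 + (-4 + k + 2*(-2)))**2 = 3 + (-4 + (-4 + k - 4))**2 = 3 + (-4 + (-8 + k))**2 = 3 + (-12 + k)**2)
C((-99 - 122)*(274 + 125), 54) - t(-427, -642) = (3 + (-12 + 54)**2) - (-459)*(-642) = (3 + 42**2) - 1*294678 = (3 + 1764) - 294678 = 1767 - 294678 = -292911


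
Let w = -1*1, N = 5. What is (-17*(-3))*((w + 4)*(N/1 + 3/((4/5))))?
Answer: 5355/4 ≈ 1338.8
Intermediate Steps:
w = -1
(-17*(-3))*((w + 4)*(N/1 + 3/((4/5)))) = (-17*(-3))*((-1 + 4)*(5/1 + 3/((4/5)))) = 51*(3*(5*1 + 3/((4*(⅕))))) = 51*(3*(5 + 3/(⅘))) = 51*(3*(5 + 3*(5/4))) = 51*(3*(5 + 15/4)) = 51*(3*(35/4)) = 51*(105/4) = 5355/4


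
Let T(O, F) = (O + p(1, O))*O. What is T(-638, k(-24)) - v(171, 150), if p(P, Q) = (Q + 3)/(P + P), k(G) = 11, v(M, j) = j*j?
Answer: 587109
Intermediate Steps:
v(M, j) = j²
p(P, Q) = (3 + Q)/(2*P) (p(P, Q) = (3 + Q)/((2*P)) = (3 + Q)*(1/(2*P)) = (3 + Q)/(2*P))
T(O, F) = O*(3/2 + 3*O/2) (T(O, F) = (O + (½)*(3 + O)/1)*O = (O + (½)*1*(3 + O))*O = (O + (3/2 + O/2))*O = (3/2 + 3*O/2)*O = O*(3/2 + 3*O/2))
T(-638, k(-24)) - v(171, 150) = (3/2)*(-638)*(1 - 638) - 1*150² = (3/2)*(-638)*(-637) - 1*22500 = 609609 - 22500 = 587109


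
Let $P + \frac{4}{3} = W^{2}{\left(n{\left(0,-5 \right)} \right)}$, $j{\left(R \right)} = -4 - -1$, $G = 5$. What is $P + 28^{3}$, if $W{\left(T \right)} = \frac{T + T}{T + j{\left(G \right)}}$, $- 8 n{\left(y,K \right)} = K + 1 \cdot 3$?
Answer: $\frac{7968104}{363} \approx 21951.0$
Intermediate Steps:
$n{\left(y,K \right)} = - \frac{3}{8} - \frac{K}{8}$ ($n{\left(y,K \right)} = - \frac{K + 1 \cdot 3}{8} = - \frac{K + 3}{8} = - \frac{3 + K}{8} = - \frac{3}{8} - \frac{K}{8}$)
$j{\left(R \right)} = -3$ ($j{\left(R \right)} = -4 + 1 = -3$)
$W{\left(T \right)} = \frac{2 T}{-3 + T}$ ($W{\left(T \right)} = \frac{T + T}{T - 3} = \frac{2 T}{-3 + T}$)
$P = - \frac{472}{363}$ ($P = - \frac{4}{3} + \left(\frac{2 \left(- \frac{3}{8} - - \frac{5}{8}\right)}{-3 - - \frac{1}{4}}\right)^{2} = - \frac{4}{3} + \left(\frac{2 \left(- \frac{3}{8} + \frac{5}{8}\right)}{-3 + \left(- \frac{3}{8} + \frac{5}{8}\right)}\right)^{2} = - \frac{4}{3} + \left(2 \cdot \frac{1}{4} \frac{1}{-3 + \frac{1}{4}}\right)^{2} = - \frac{4}{3} + \left(2 \cdot \frac{1}{4} \frac{1}{- \frac{11}{4}}\right)^{2} = - \frac{4}{3} + \left(2 \cdot \frac{1}{4} \left(- \frac{4}{11}\right)\right)^{2} = - \frac{4}{3} + \left(- \frac{2}{11}\right)^{2} = - \frac{4}{3} + \frac{4}{121} = - \frac{472}{363} \approx -1.3003$)
$P + 28^{3} = - \frac{472}{363} + 28^{3} = - \frac{472}{363} + 21952 = \frac{7968104}{363}$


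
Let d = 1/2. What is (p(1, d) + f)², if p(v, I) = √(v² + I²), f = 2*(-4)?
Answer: (16 - √5)²/4 ≈ 47.361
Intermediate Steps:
d = ½ ≈ 0.50000
f = -8
p(v, I) = √(I² + v²)
(p(1, d) + f)² = (√((½)² + 1²) - 8)² = (√(¼ + 1) - 8)² = (√(5/4) - 8)² = (√5/2 - 8)² = (-8 + √5/2)²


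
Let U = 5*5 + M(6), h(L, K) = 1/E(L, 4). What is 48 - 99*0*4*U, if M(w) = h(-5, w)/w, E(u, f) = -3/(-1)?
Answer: 48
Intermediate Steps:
E(u, f) = 3 (E(u, f) = -3*(-1) = 3)
h(L, K) = ⅓ (h(L, K) = 1/3 = ⅓)
M(w) = 1/(3*w)
U = 451/18 (U = 5*5 + (⅓)/6 = 25 + (⅓)*(⅙) = 25 + 1/18 = 451/18 ≈ 25.056)
48 - 99*0*4*U = 48 - 99*0*4*451/18 = 48 - 0*451/18 = 48 - 99*0 = 48 + 0 = 48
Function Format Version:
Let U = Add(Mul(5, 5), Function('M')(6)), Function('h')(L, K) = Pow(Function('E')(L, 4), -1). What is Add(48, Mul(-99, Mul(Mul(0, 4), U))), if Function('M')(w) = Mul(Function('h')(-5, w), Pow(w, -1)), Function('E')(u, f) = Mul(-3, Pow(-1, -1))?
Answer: 48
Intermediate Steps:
Function('E')(u, f) = 3 (Function('E')(u, f) = Mul(-3, -1) = 3)
Function('h')(L, K) = Rational(1, 3) (Function('h')(L, K) = Pow(3, -1) = Rational(1, 3))
Function('M')(w) = Mul(Rational(1, 3), Pow(w, -1))
U = Rational(451, 18) (U = Add(Mul(5, 5), Mul(Rational(1, 3), Pow(6, -1))) = Add(25, Mul(Rational(1, 3), Rational(1, 6))) = Add(25, Rational(1, 18)) = Rational(451, 18) ≈ 25.056)
Add(48, Mul(-99, Mul(Mul(0, 4), U))) = Add(48, Mul(-99, Mul(Mul(0, 4), Rational(451, 18)))) = Add(48, Mul(-99, Mul(0, Rational(451, 18)))) = Add(48, Mul(-99, 0)) = Add(48, 0) = 48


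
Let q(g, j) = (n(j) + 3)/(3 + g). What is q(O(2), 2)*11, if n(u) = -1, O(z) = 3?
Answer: 11/3 ≈ 3.6667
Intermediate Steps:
q(g, j) = 2/(3 + g) (q(g, j) = (-1 + 3)/(3 + g) = 2/(3 + g))
q(O(2), 2)*11 = (2/(3 + 3))*11 = (2/6)*11 = (2*(⅙))*11 = (⅓)*11 = 11/3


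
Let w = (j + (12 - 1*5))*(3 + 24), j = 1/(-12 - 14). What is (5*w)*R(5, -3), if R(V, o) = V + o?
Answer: 24435/13 ≈ 1879.6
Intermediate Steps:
j = -1/26 (j = 1/(-26) = -1/26 ≈ -0.038462)
w = 4887/26 (w = (-1/26 + (12 - 1*5))*(3 + 24) = (-1/26 + (12 - 5))*27 = (-1/26 + 7)*27 = (181/26)*27 = 4887/26 ≈ 187.96)
(5*w)*R(5, -3) = (5*(4887/26))*(5 - 3) = (24435/26)*2 = 24435/13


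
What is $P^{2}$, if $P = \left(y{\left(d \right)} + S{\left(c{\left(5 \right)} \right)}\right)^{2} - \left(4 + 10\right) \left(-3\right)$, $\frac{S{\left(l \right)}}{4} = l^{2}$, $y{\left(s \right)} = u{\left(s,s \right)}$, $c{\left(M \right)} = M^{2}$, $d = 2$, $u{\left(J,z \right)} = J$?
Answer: $39188175922116$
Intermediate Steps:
$y{\left(s \right)} = s$
$S{\left(l \right)} = 4 l^{2}$
$P = 6260046$ ($P = \left(2 + 4 \left(5^{2}\right)^{2}\right)^{2} - \left(4 + 10\right) \left(-3\right) = \left(2 + 4 \cdot 25^{2}\right)^{2} - 14 \left(-3\right) = \left(2 + 4 \cdot 625\right)^{2} - -42 = \left(2 + 2500\right)^{2} + 42 = 2502^{2} + 42 = 6260004 + 42 = 6260046$)
$P^{2} = 6260046^{2} = 39188175922116$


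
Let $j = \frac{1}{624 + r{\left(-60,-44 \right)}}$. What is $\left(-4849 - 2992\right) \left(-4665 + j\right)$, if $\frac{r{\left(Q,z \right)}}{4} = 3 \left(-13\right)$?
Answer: $\frac{17118620179}{468} \approx 3.6578 \cdot 10^{7}$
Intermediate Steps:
$r{\left(Q,z \right)} = -156$ ($r{\left(Q,z \right)} = 4 \cdot 3 \left(-13\right) = 4 \left(-39\right) = -156$)
$j = \frac{1}{468}$ ($j = \frac{1}{624 - 156} = \frac{1}{468} \approx 0.0021368$)
$\left(-4849 - 2992\right) \left(-4665 + j\right) = \left(-4849 - 2992\right) \left(-4665 + \frac{1}{468}\right) = \left(-4849 - 2992\right) \left(- \frac{2183219}{468}\right) = \left(-7841\right) \left(- \frac{2183219}{468}\right) = \frac{17118620179}{468}$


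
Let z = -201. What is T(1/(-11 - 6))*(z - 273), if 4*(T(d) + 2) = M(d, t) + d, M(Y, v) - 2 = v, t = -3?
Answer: 18249/17 ≈ 1073.5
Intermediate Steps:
M(Y, v) = 2 + v
T(d) = -9/4 + d/4 (T(d) = -2 + ((2 - 3) + d)/4 = -2 + (-1 + d)/4 = -2 + (-¼ + d/4) = -9/4 + d/4)
T(1/(-11 - 6))*(z - 273) = (-9/4 + 1/(4*(-11 - 6)))*(-201 - 273) = (-9/4 + (¼)/(-17))*(-474) = (-9/4 + (¼)*(-1/17))*(-474) = (-9/4 - 1/68)*(-474) = -77/34*(-474) = 18249/17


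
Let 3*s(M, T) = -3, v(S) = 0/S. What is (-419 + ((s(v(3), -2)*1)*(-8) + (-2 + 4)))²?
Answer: 167281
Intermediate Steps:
v(S) = 0
s(M, T) = -1 (s(M, T) = (⅓)*(-3) = -1)
(-419 + ((s(v(3), -2)*1)*(-8) + (-2 + 4)))² = (-419 + (-1*1*(-8) + (-2 + 4)))² = (-419 + (-1*(-8) + 2))² = (-419 + (8 + 2))² = (-419 + 10)² = (-409)² = 167281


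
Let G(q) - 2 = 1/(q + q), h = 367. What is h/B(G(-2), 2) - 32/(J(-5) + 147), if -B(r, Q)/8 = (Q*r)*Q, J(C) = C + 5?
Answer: -7963/1176 ≈ -6.7713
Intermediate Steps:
G(q) = 2 + 1/(2*q) (G(q) = 2 + 1/(q + q) = 2 + 1/(2*q))
J(C) = 5 + C
B(r, Q) = -8*r*Q² (B(r, Q) = -8*Q*r*Q = -8*r*Q²)
h/B(G(-2), 2) - 32/(J(-5) + 147) = 367/((-8*(2 + (½)/(-2))*2²)) - 32/((5 - 5) + 147) = 367/((-8*(2 + (½)*(-½))*4)) - 32/(0 + 147) = 367/((-8*(2 - ¼)*4)) - 32/147 = 367/((-8*7/4*4)) - 32*1/147 = 367/(-56) - 32/147 = 367*(-1/56) - 32/147 = -367/56 - 32/147 = -7963/1176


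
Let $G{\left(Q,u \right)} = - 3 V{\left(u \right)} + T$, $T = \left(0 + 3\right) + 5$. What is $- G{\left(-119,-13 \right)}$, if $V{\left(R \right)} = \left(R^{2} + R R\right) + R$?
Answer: $967$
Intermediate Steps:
$V{\left(R \right)} = R + 2 R^{2}$ ($V{\left(R \right)} = \left(R^{2} + R^{2}\right) + R = 2 R^{2} + R = R + 2 R^{2}$)
$T = 8$ ($T = 3 + 5 = 8$)
$G{\left(Q,u \right)} = 8 - 3 u \left(1 + 2 u\right)$ ($G{\left(Q,u \right)} = - 3 u \left(1 + 2 u\right) + 8 = 8 - 3 u \left(1 + 2 u\right)$)
$- G{\left(-119,-13 \right)} = - (8 - - 39 \left(1 + 2 \left(-13\right)\right)) = - (8 - - 39 \left(1 - 26\right)) = - (8 - \left(-39\right) \left(-25\right)) = - (8 - 975) = \left(-1\right) \left(-967\right) = 967$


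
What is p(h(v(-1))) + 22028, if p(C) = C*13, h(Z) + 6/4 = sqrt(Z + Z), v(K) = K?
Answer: 44017/2 + 13*I*sqrt(2) ≈ 22009.0 + 18.385*I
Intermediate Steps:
h(Z) = -3/2 + sqrt(2)*sqrt(Z) (h(Z) = -3/2 + sqrt(Z + Z) = -3/2 + sqrt(2*Z) = -3/2 + sqrt(2)*sqrt(Z))
p(C) = 13*C
p(h(v(-1))) + 22028 = 13*(-3/2 + sqrt(2)*sqrt(-1)) + 22028 = 13*(-3/2 + sqrt(2)*I) + 22028 = 13*(-3/2 + I*sqrt(2)) + 22028 = (-39/2 + 13*I*sqrt(2)) + 22028 = 44017/2 + 13*I*sqrt(2)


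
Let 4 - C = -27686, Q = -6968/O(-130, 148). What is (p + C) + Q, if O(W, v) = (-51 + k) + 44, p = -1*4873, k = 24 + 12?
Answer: 654725/29 ≈ 22577.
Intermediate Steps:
k = 36
p = -4873
O(W, v) = 29 (O(W, v) = (-51 + 36) + 44 = -15 + 44 = 29)
Q = -6968/29 ≈ -240.28
C = 27690 (C = 4 - 1*(-27686) = 4 + 27686 = 27690)
(p + C) + Q = (-4873 + 27690) - 6968/29 = 22817 - 6968/29 = 654725/29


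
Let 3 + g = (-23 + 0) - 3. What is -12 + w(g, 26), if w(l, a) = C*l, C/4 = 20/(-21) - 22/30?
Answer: 6424/35 ≈ 183.54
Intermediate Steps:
C = -236/35 (C = 4*(20/(-21) - 22/30) = 4*(20*(-1/21) - 22*1/30) = 4*(-20/21 - 11/15) = 4*(-59/35) = -236/35 ≈ -6.7429)
g = -29 (g = -3 + ((-23 + 0) - 3) = -3 + (-23 - 3) = -3 - 26 = -29)
w(l, a) = -236*l/35
-12 + w(g, 26) = -12 - 236/35*(-29) = -12 + 6844/35 = 6424/35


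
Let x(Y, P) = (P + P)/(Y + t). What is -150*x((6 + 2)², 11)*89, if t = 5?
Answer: -97900/23 ≈ -4256.5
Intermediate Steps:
x(Y, P) = 2*P/(5 + Y) (x(Y, P) = (P + P)/(Y + 5) = (2*P)/(5 + Y) = 2*P/(5 + Y))
-150*x((6 + 2)², 11)*89 = -300*11/(5 + (6 + 2)²)*89 = -300*11/(5 + 8²)*89 = -300*11/(5 + 64)*89 = -300*11/69*89 = -150*22/69*89 = -1100/23*89 = -97900/23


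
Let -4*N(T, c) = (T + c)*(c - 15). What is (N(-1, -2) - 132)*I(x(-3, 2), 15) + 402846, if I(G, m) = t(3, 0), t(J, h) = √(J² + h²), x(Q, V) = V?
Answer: 1609647/4 ≈ 4.0241e+5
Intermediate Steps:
N(T, c) = -(-15 + c)*(T + c)/4 (N(T, c) = -(T + c)*(c - 15)/4 = -(T + c)*(-15 + c)/4 = -(-15 + c)*(T + c)/4)
I(G, m) = 3 (I(G, m) = √(3² + 0²) = √(9 + 0) = √9 = 3)
(N(-1, -2) - 132)*I(x(-3, 2), 15) + 402846 = ((-¼*(-2)² + (15/4)*(-1) + (15/4)*(-2) - ¼*(-1)*(-2)) - 132)*3 + 402846 = ((-¼*4 - 15/4 - 15/2 - ½) - 132)*3 + 402846 = ((-1 - 15/4 - 15/2 - ½) - 132)*3 + 402846 = (-51/4 - 132)*3 + 402846 = -579/4*3 + 402846 = -1737/4 + 402846 = 1609647/4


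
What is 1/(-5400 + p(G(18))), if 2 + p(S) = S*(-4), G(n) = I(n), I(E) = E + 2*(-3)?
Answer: -1/5450 ≈ -0.00018349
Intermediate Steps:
I(E) = -6 + E (I(E) = E - 6 = -6 + E)
G(n) = -6 + n
p(S) = -2 - 4*S (p(S) = -2 + S*(-4) = -2 - 4*S)
1/(-5400 + p(G(18))) = 1/(-5400 + (-2 - 4*(-6 + 18))) = 1/(-5400 + (-2 - 4*12)) = 1/(-5400 + (-2 - 48)) = 1/(-5400 - 50) = 1/(-5450) = -1/5450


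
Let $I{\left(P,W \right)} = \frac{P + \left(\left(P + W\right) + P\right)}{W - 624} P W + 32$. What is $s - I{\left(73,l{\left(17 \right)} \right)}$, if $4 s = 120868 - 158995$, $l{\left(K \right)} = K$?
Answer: $- \frac{22049281}{2428} \approx -9081.3$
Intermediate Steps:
$I{\left(P,W \right)} = 32 + \frac{P W \left(W + 3 P\right)}{-624 + W}$ ($I{\left(P,W \right)} = \frac{P + \left(W + 2 P\right)}{-624 + W} P W + 32 = \frac{W + 3 P}{-624 + W} P W + 32 = \frac{P \left(W + 3 P\right)}{-624 + W} W + 32 = \frac{P W \left(W + 3 P\right)}{-624 + W} + 32 = 32 + \frac{P W \left(W + 3 P\right)}{-624 + W}$)
$s = - \frac{38127}{4}$ ($s = \frac{120868 - 158995}{4} = \frac{1}{4} \left(-38127\right) = - \frac{38127}{4} \approx -9531.8$)
$s - I{\left(73,l{\left(17 \right)} \right)} = - \frac{38127}{4} - \frac{-19968 + 32 \cdot 17 + 73 \cdot 17^{2} + 3 \cdot 17 \cdot 73^{2}}{-624 + 17} = - \frac{38127}{4} - \frac{-19968 + 544 + 73 \cdot 289 + 3 \cdot 17 \cdot 5329}{-607} = - \frac{38127}{4} - - \frac{-19968 + 544 + 21097 + 271779}{607} = - \frac{38127}{4} - \left(- \frac{1}{607}\right) 273452 = - \frac{38127}{4} - - \frac{273452}{607} = - \frac{38127}{4} + \frac{273452}{607} = - \frac{22049281}{2428}$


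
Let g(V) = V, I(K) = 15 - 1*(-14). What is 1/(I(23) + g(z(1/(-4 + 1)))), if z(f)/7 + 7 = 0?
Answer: -1/20 ≈ -0.050000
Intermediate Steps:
I(K) = 29 (I(K) = 15 + 14 = 29)
z(f) = -49 (z(f) = -49 + 7*0 = -49 + 0 = -49)
1/(I(23) + g(z(1/(-4 + 1)))) = 1/(29 - 49) = 1/(-20) = -1/20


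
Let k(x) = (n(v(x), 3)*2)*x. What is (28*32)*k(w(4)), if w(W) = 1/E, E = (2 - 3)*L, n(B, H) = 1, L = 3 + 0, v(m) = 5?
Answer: -1792/3 ≈ -597.33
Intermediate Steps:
L = 3
E = -3 (E = (2 - 3)*3 = -1*3 = -3)
w(W) = -⅓ (w(W) = 1/(-3) = -⅓)
k(x) = 2*x (k(x) = (1*2)*x = 2*x)
(28*32)*k(w(4)) = (28*32)*(2*(-⅓)) = 896*(-⅔) = -1792/3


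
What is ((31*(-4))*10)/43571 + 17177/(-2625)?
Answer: -751674067/114373875 ≈ -6.5721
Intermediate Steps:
((31*(-4))*10)/43571 + 17177/(-2625) = -124*10*(1/43571) + 17177*(-1/2625) = -1240*1/43571 - 17177/2625 = -1240/43571 - 17177/2625 = -751674067/114373875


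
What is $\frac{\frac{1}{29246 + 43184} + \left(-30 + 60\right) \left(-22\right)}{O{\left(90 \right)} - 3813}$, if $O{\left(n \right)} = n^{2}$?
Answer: $- \frac{47803799}{310507410} \approx -0.15395$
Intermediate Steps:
$\frac{\frac{1}{29246 + 43184} + \left(-30 + 60\right) \left(-22\right)}{O{\left(90 \right)} - 3813} = \frac{\frac{1}{29246 + 43184} + \left(-30 + 60\right) \left(-22\right)}{90^{2} - 3813} = \frac{\frac{1}{72430} + 30 \left(-22\right)}{8100 - 3813} = \frac{\frac{1}{72430} - 660}{4287} = \left(- \frac{47803799}{72430}\right) \frac{1}{4287} = - \frac{47803799}{310507410}$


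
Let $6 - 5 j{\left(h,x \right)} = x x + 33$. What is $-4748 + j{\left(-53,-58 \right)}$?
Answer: $- \frac{27131}{5} \approx -5426.2$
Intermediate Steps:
$j{\left(h,x \right)} = - \frac{27}{5} - \frac{x^{2}}{5}$ ($j{\left(h,x \right)} = \frac{6}{5} - \frac{x x + 33}{5} = \frac{6}{5} - \frac{x^{2} + 33}{5} = \frac{6}{5} - \frac{33 + x^{2}}{5} = \frac{6}{5} - \left(\frac{33}{5} + \frac{x^{2}}{5}\right) = - \frac{27}{5} - \frac{x^{2}}{5}$)
$-4748 + j{\left(-53,-58 \right)} = -4748 - \left(\frac{27}{5} + \frac{\left(-58\right)^{2}}{5}\right) = -4748 - \frac{3391}{5} = - \frac{27131}{5}$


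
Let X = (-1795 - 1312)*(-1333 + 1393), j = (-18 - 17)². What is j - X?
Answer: 187645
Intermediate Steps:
j = 1225 (j = (-35)² = 1225)
X = -186420 (X = -3107*60 = -186420)
j - X = 1225 - 1*(-186420) = 1225 + 186420 = 187645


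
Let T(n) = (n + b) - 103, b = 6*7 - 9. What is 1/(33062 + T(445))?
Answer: 1/33437 ≈ 2.9907e-5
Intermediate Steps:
b = 33 (b = 42 - 9 = 33)
T(n) = -70 + n (T(n) = (n + 33) - 103 = (33 + n) - 103 = -70 + n)
1/(33062 + T(445)) = 1/(33062 + (-70 + 445)) = 1/(33062 + 375) = 1/33437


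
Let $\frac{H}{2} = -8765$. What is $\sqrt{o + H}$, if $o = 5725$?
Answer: $i \sqrt{11805} \approx 108.65 i$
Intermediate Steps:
$H = -17530$ ($H = 2 \left(-8765\right) = -17530$)
$\sqrt{o + H} = \sqrt{5725 - 17530} = \sqrt{-11805} = i \sqrt{11805}$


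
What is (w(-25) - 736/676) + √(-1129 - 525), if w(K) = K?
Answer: -4409/169 + I*√1654 ≈ -26.089 + 40.669*I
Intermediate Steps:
(w(-25) - 736/676) + √(-1129 - 525) = (-25 - 736/676) + √(-1129 - 525) = (-25 - 736*1/676) + √(-1654) = (-25 - 184/169) + I*√1654 = -4409/169 + I*√1654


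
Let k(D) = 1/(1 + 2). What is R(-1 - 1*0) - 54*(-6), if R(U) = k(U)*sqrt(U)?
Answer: 324 + I/3 ≈ 324.0 + 0.33333*I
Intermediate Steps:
k(D) = 1/3
R(U) = sqrt(U)/3
R(-1 - 1*0) - 54*(-6) = sqrt(-1 - 1*0)/3 - 54*(-6) = sqrt(-1 + 0)/3 + 324 = sqrt(-1)/3 + 324 = I/3 + 324 = 324 + I/3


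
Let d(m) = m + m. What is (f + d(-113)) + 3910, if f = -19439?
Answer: -15755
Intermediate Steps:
d(m) = 2*m
(f + d(-113)) + 3910 = (-19439 + 2*(-113)) + 3910 = (-19439 - 226) + 3910 = -19665 + 3910 = -15755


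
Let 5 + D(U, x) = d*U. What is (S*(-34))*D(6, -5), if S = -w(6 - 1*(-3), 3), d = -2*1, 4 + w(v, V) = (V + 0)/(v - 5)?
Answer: 3757/2 ≈ 1878.5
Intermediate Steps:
w(v, V) = -4 + V/(-5 + v) (w(v, V) = -4 + (V + 0)/(v - 5) = -4 + V/(-5 + v))
d = -2
D(U, x) = -5 - 2*U
S = 13/4 (S = -(20 + 3 - 4*(6 - 1*(-3)))/(-5 + (6 - 1*(-3))) = -(20 + 3 - 4*(6 + 3))/(-5 + (6 + 3)) = -(20 + 3 - 4*9)/(-5 + 9) = -(20 + 3 - 36)/4 = -(-13)/4 = -1*(-13/4) = 13/4 ≈ 3.2500)
(S*(-34))*D(6, -5) = ((13/4)*(-34))*(-5 - 2*6) = -221*(-5 - 12)/2 = -221/2*(-17) = 3757/2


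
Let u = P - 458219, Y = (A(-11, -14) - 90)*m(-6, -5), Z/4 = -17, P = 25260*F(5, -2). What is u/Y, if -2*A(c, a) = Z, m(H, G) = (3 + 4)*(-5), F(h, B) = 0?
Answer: -458219/1960 ≈ -233.79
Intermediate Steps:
m(H, G) = -35 (m(H, G) = 7*(-5) = -35)
P = 0 (P = 25260*0 = 0)
Z = -68 (Z = 4*(-17) = -68)
A(c, a) = 34 (A(c, a) = -1/2*(-68) = 34)
Y = 1960 (Y = (34 - 90)*(-35) = -56*(-35) = 1960)
u = -458219 (u = 0 - 458219 = -458219)
u/Y = -458219/1960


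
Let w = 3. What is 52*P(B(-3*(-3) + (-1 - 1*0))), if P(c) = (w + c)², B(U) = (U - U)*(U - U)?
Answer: 468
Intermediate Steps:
B(U) = 0 (B(U) = 0*0 = 0)
P(c) = (3 + c)²
52*P(B(-3*(-3) + (-1 - 1*0))) = 52*(3 + 0)² = 52*3² = 52*9 = 468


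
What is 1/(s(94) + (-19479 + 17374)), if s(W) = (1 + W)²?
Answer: 1/6920 ≈ 0.00014451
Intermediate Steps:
1/(s(94) + (-19479 + 17374)) = 1/((1 + 94)² + (-19479 + 17374)) = 1/(95² - 2105) = 1/(9025 - 2105) = 1/6920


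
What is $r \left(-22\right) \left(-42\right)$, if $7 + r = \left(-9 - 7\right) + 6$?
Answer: $-15708$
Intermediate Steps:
$r = -17$ ($r = -7 + \left(\left(-9 - 7\right) + 6\right) = -7 + \left(-16 + 6\right) = -7 - 10 = -17$)
$r \left(-22\right) \left(-42\right) = \left(-17\right) \left(-22\right) \left(-42\right) = 374 \left(-42\right) = -15708$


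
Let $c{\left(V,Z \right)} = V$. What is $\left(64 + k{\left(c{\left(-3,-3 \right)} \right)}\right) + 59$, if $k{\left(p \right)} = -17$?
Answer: $106$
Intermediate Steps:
$\left(64 + k{\left(c{\left(-3,-3 \right)} \right)}\right) + 59 = \left(64 - 17\right) + 59 = 47 + 59 = 106$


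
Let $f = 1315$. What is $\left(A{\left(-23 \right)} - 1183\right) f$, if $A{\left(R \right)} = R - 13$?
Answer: $-1602985$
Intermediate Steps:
$A{\left(R \right)} = -13 + R$
$\left(A{\left(-23 \right)} - 1183\right) f = \left(\left(-13 - 23\right) - 1183\right) 1315 = \left(-36 - 1183\right) 1315 = \left(-1219\right) 1315 = -1602985$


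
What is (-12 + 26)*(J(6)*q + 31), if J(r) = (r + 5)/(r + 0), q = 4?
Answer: 1610/3 ≈ 536.67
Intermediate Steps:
J(r) = (5 + r)/r
(-12 + 26)*(J(6)*q + 31) = (-12 + 26)*(((5 + 6)/6)*4 + 31) = 14*(((1/6)*11)*4 + 31) = 14*((11/6)*4 + 31) = 14*(22/3 + 31) = 14*(115/3) = 1610/3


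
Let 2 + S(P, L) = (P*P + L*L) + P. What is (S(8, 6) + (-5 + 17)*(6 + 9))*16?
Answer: 4576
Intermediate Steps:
S(P, L) = -2 + P + L² + P² (S(P, L) = -2 + ((P*P + L*L) + P) = -2 + ((P² + L²) + P) = -2 + ((L² + P²) + P) = -2 + (P + L² + P²) = -2 + P + L² + P²)
(S(8, 6) + (-5 + 17)*(6 + 9))*16 = ((-2 + 8 + 6² + 8²) + (-5 + 17)*(6 + 9))*16 = ((-2 + 8 + 36 + 64) + 12*15)*16 = (106 + 180)*16 = 286*16 = 4576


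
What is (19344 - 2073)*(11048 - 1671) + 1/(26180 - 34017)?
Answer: 1269203458778/7837 ≈ 1.6195e+8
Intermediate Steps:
(19344 - 2073)*(11048 - 1671) + 1/(26180 - 34017) = 17271*9377 + 1/(-7837) = 161950167 - 1/7837 = 1269203458778/7837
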